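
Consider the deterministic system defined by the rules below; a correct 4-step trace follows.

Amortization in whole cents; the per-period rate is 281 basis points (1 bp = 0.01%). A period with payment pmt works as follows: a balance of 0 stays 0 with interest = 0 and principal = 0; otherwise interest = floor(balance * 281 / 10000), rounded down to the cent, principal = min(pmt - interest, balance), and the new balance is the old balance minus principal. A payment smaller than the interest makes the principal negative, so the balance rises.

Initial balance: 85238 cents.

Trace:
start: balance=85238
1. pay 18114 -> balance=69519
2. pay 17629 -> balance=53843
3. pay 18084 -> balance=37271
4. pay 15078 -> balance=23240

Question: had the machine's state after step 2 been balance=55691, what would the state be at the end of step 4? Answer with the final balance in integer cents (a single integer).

state after step 2 := balance=55691
3. pay 18084 -> balance=39171
4. pay 15078 -> balance=25193

25193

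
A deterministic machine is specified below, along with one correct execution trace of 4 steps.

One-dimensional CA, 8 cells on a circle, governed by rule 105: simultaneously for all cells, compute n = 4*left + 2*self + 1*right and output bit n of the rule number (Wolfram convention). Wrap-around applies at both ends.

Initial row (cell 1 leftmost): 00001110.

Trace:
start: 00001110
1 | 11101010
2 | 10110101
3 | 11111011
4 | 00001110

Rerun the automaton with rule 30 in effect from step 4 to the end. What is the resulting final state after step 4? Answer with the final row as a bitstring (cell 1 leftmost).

(re-executing step 4 under rule 30; state before step 4: 11111011)
4 | 00000010

00000010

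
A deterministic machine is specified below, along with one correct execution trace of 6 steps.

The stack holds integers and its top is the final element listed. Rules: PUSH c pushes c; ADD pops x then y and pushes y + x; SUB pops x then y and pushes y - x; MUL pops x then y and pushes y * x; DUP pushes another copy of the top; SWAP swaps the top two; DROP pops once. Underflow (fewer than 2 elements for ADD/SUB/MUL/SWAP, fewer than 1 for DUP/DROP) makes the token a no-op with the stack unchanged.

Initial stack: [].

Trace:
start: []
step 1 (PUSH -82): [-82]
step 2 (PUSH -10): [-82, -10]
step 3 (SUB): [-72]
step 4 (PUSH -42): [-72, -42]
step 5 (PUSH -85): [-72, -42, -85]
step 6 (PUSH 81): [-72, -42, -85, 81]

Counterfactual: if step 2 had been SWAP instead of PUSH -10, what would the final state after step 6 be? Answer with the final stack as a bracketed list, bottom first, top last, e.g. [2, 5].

(re-executing from step 2 with the substitution; state before step 2: [-82])
step 2 (SWAP): [-82]
step 3 (SUB): [-82]
step 4 (PUSH -42): [-82, -42]
step 5 (PUSH -85): [-82, -42, -85]
step 6 (PUSH 81): [-82, -42, -85, 81]

[-82, -42, -85, 81]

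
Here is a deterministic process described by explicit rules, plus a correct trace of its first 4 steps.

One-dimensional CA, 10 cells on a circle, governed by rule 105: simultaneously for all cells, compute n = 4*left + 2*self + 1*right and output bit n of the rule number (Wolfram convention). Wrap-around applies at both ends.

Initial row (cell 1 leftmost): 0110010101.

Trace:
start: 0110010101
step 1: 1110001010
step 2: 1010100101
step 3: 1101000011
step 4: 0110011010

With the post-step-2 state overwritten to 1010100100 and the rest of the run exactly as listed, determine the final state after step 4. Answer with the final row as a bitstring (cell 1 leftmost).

state after step 2 := 1010100100
step 3: 0101000000
step 4: 0010011111

0010011111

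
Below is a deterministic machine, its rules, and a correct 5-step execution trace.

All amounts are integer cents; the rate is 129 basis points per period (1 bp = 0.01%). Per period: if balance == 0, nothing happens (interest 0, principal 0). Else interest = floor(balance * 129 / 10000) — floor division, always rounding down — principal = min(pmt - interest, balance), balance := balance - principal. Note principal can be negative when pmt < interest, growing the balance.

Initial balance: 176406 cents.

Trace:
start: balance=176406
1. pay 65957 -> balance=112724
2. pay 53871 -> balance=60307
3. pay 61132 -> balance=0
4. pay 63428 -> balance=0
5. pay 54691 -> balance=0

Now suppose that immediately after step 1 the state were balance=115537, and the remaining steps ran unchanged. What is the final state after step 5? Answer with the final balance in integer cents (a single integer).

0

state after step 1 := balance=115537
2. pay 53871 -> balance=63156
3. pay 61132 -> balance=2838
4. pay 63428 -> balance=0
5. pay 54691 -> balance=0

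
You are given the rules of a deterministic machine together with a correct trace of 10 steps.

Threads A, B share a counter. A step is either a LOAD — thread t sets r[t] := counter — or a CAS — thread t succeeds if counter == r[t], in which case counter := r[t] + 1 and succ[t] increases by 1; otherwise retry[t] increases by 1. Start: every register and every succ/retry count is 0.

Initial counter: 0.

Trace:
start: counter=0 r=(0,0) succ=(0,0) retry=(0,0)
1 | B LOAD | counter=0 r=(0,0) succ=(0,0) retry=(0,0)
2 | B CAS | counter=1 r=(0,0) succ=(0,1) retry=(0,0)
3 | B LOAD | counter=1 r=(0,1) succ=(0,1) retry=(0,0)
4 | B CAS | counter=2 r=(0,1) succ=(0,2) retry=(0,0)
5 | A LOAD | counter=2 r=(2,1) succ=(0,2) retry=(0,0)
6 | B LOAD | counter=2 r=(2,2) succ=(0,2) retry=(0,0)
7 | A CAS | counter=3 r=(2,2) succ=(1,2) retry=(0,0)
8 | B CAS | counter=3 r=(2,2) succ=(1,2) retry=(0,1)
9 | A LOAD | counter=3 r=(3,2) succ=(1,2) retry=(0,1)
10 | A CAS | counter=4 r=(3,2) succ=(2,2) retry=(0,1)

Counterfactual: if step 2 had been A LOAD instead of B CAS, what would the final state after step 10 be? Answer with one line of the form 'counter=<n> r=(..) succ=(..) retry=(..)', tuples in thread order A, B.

(re-executing from step 2 with the substitution; state before step 2: counter=0 r=(0,0) succ=(0,0) retry=(0,0))
2 | A LOAD | counter=0 r=(0,0) succ=(0,0) retry=(0,0)
3 | B LOAD | counter=0 r=(0,0) succ=(0,0) retry=(0,0)
4 | B CAS | counter=1 r=(0,0) succ=(0,1) retry=(0,0)
5 | A LOAD | counter=1 r=(1,0) succ=(0,1) retry=(0,0)
6 | B LOAD | counter=1 r=(1,1) succ=(0,1) retry=(0,0)
7 | A CAS | counter=2 r=(1,1) succ=(1,1) retry=(0,0)
8 | B CAS | counter=2 r=(1,1) succ=(1,1) retry=(0,1)
9 | A LOAD | counter=2 r=(2,1) succ=(1,1) retry=(0,1)
10 | A CAS | counter=3 r=(2,1) succ=(2,1) retry=(0,1)

counter=3 r=(2,1) succ=(2,1) retry=(0,1)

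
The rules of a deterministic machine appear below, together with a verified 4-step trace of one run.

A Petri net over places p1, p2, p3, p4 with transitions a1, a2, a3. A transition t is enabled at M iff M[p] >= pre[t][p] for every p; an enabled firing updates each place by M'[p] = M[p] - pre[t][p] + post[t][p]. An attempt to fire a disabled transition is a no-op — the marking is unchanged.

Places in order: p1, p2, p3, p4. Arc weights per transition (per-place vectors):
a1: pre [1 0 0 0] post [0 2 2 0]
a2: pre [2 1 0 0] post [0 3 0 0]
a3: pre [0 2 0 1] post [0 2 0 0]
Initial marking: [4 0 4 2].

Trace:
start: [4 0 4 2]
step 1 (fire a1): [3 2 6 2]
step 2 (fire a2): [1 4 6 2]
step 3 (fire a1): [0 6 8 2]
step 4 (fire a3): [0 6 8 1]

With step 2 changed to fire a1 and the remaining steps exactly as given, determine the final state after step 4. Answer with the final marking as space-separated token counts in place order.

(re-executing from step 2 with the substitution; state before step 2: [3 2 6 2])
step 2 (fire a1): [2 4 8 2]
step 3 (fire a1): [1 6 10 2]
step 4 (fire a3): [1 6 10 1]

1 6 10 1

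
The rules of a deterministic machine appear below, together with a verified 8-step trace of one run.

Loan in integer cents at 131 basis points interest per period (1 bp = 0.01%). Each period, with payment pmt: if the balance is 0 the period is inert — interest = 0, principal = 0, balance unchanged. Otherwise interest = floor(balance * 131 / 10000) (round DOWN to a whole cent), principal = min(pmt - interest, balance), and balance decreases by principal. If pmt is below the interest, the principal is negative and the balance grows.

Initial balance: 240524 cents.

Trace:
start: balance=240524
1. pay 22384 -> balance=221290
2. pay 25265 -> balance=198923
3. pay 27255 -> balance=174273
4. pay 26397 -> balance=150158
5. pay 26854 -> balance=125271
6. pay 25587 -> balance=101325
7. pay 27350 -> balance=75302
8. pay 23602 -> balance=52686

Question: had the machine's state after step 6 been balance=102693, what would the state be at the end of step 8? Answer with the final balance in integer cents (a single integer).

state after step 6 := balance=102693
7. pay 27350 -> balance=76688
8. pay 23602 -> balance=54090

54090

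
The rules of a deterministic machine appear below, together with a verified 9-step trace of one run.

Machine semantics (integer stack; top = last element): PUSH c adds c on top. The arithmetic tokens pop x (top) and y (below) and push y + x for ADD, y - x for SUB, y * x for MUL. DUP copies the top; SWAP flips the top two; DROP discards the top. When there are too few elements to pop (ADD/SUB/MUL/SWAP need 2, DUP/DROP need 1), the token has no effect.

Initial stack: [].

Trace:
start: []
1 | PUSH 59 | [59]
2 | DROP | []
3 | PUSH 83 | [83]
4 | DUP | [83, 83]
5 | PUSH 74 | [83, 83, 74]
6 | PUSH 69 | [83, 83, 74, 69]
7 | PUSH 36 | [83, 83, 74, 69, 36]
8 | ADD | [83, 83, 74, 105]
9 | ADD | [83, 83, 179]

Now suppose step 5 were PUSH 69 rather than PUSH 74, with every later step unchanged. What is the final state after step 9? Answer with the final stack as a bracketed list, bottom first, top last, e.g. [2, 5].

[83, 83, 174]

(re-executing from step 5 with the substitution; state before step 5: [83, 83])
5 | PUSH 69 | [83, 83, 69]
6 | PUSH 69 | [83, 83, 69, 69]
7 | PUSH 36 | [83, 83, 69, 69, 36]
8 | ADD | [83, 83, 69, 105]
9 | ADD | [83, 83, 174]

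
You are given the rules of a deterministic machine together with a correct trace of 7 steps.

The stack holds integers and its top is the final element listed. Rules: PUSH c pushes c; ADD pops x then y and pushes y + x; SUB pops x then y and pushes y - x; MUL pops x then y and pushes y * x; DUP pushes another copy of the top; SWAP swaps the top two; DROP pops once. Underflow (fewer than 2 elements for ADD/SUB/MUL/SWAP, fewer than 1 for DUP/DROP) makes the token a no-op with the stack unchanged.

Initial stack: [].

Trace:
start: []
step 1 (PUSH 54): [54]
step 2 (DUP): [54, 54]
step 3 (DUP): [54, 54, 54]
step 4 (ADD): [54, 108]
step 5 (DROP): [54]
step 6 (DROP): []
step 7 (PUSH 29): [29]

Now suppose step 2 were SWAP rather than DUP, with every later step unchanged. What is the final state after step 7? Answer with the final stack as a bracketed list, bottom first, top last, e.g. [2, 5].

(re-executing from step 2 with the substitution; state before step 2: [54])
step 2 (SWAP): [54]
step 3 (DUP): [54, 54]
step 4 (ADD): [108]
step 5 (DROP): []
step 6 (DROP): []
step 7 (PUSH 29): [29]

[29]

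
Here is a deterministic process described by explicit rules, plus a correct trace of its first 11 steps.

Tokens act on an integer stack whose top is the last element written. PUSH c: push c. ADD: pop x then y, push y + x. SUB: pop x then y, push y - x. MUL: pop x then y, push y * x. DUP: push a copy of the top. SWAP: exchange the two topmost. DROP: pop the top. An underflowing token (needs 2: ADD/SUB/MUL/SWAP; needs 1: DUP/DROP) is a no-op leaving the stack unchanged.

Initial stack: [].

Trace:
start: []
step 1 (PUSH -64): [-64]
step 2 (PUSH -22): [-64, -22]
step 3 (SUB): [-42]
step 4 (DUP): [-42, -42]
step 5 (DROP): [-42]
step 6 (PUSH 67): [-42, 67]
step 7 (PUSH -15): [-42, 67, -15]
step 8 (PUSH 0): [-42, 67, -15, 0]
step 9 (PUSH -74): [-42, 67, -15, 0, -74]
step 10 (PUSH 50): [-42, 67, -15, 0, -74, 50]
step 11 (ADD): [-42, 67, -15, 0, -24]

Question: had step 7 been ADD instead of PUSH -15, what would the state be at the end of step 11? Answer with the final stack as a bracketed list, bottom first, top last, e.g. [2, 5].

[25, 0, -24]

(re-executing from step 7 with the substitution; state before step 7: [-42, 67])
step 7 (ADD): [25]
step 8 (PUSH 0): [25, 0]
step 9 (PUSH -74): [25, 0, -74]
step 10 (PUSH 50): [25, 0, -74, 50]
step 11 (ADD): [25, 0, -24]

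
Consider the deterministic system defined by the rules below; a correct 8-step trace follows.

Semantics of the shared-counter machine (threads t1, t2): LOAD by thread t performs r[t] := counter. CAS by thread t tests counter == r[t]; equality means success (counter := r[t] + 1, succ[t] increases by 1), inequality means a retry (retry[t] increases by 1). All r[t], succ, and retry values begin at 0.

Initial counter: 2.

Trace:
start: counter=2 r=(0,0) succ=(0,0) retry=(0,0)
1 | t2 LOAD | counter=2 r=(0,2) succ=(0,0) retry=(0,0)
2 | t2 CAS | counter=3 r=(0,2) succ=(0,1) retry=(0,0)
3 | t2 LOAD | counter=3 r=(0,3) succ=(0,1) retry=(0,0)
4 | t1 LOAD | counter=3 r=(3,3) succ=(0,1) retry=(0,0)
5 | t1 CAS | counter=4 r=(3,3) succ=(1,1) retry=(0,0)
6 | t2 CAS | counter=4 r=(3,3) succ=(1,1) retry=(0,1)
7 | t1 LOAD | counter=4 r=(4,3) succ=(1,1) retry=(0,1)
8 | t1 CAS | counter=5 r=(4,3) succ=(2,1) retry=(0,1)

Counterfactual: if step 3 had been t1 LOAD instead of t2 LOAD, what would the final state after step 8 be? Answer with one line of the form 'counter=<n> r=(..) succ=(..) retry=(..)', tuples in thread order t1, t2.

counter=5 r=(4,2) succ=(2,1) retry=(0,1)

(re-executing from step 3 with the substitution; state before step 3: counter=3 r=(0,2) succ=(0,1) retry=(0,0))
3 | t1 LOAD | counter=3 r=(3,2) succ=(0,1) retry=(0,0)
4 | t1 LOAD | counter=3 r=(3,2) succ=(0,1) retry=(0,0)
5 | t1 CAS | counter=4 r=(3,2) succ=(1,1) retry=(0,0)
6 | t2 CAS | counter=4 r=(3,2) succ=(1,1) retry=(0,1)
7 | t1 LOAD | counter=4 r=(4,2) succ=(1,1) retry=(0,1)
8 | t1 CAS | counter=5 r=(4,2) succ=(2,1) retry=(0,1)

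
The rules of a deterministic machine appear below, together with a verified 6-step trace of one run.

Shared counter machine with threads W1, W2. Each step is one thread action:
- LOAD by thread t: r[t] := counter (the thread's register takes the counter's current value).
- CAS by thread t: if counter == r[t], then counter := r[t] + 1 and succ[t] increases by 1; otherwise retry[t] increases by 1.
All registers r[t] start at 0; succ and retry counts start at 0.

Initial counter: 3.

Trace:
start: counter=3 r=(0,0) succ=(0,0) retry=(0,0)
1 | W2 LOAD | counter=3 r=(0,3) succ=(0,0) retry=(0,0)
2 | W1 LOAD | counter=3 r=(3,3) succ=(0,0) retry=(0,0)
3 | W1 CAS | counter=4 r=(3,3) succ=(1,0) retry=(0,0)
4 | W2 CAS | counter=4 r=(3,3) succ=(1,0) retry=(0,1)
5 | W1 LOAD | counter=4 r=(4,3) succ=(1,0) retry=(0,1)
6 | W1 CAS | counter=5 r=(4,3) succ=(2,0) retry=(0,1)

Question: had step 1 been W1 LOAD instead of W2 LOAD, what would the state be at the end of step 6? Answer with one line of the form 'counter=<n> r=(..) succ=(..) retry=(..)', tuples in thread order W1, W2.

counter=5 r=(4,0) succ=(2,0) retry=(0,1)

(re-executing from step 1 with the substitution; state before step 1: counter=3 r=(0,0) succ=(0,0) retry=(0,0))
1 | W1 LOAD | counter=3 r=(3,0) succ=(0,0) retry=(0,0)
2 | W1 LOAD | counter=3 r=(3,0) succ=(0,0) retry=(0,0)
3 | W1 CAS | counter=4 r=(3,0) succ=(1,0) retry=(0,0)
4 | W2 CAS | counter=4 r=(3,0) succ=(1,0) retry=(0,1)
5 | W1 LOAD | counter=4 r=(4,0) succ=(1,0) retry=(0,1)
6 | W1 CAS | counter=5 r=(4,0) succ=(2,0) retry=(0,1)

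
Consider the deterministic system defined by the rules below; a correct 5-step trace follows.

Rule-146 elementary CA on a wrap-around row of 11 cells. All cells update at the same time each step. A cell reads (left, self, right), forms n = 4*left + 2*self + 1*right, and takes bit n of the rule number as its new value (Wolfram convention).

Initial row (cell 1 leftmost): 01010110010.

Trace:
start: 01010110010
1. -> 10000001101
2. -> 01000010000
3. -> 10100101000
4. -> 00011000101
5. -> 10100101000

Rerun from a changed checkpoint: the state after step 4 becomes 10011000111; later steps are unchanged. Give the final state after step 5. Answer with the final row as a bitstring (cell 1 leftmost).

state after step 4 := 10011000111
5. -> 01100101011

01100101011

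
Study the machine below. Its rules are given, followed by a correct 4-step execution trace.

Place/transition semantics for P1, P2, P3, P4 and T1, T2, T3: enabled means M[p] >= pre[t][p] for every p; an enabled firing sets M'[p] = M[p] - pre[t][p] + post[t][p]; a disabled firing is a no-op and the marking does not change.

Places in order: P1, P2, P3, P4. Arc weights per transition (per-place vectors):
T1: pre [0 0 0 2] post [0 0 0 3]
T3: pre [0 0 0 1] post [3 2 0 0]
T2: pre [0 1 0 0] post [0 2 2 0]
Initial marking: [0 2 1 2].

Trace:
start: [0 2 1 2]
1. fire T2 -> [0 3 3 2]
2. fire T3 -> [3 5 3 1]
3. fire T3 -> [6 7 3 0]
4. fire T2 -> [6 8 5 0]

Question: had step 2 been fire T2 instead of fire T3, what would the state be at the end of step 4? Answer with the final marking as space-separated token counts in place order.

3 7 7 1

(re-executing from step 2 with the substitution; state before step 2: [0 3 3 2])
2. fire T2 -> [0 4 5 2]
3. fire T3 -> [3 6 5 1]
4. fire T2 -> [3 7 7 1]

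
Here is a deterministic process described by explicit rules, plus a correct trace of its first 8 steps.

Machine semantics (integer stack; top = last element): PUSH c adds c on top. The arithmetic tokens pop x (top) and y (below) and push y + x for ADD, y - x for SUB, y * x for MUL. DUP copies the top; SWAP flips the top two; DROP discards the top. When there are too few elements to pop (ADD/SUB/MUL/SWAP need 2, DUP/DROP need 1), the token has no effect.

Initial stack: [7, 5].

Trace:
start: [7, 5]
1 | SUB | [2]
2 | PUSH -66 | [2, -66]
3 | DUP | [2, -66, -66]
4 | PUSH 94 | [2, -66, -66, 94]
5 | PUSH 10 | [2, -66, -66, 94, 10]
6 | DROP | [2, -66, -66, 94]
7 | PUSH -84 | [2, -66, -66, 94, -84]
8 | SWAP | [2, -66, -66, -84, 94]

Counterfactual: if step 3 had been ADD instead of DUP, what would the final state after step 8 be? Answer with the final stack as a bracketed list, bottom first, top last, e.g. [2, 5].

(re-executing from step 3 with the substitution; state before step 3: [2, -66])
3 | ADD | [-64]
4 | PUSH 94 | [-64, 94]
5 | PUSH 10 | [-64, 94, 10]
6 | DROP | [-64, 94]
7 | PUSH -84 | [-64, 94, -84]
8 | SWAP | [-64, -84, 94]

[-64, -84, 94]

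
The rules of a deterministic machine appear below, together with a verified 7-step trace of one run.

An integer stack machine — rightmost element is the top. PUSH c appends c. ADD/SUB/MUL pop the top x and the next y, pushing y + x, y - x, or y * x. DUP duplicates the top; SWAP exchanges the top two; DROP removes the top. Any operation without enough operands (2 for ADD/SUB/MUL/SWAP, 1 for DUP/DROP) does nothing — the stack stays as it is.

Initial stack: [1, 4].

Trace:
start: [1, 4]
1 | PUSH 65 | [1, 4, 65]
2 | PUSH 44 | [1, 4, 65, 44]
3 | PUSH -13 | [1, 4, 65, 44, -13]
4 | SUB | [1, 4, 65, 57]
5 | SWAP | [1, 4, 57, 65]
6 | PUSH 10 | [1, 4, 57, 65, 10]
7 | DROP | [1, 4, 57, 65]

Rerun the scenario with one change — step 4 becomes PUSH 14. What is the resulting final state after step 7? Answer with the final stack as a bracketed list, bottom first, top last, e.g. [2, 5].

(re-executing from step 4 with the substitution; state before step 4: [1, 4, 65, 44, -13])
4 | PUSH 14 | [1, 4, 65, 44, -13, 14]
5 | SWAP | [1, 4, 65, 44, 14, -13]
6 | PUSH 10 | [1, 4, 65, 44, 14, -13, 10]
7 | DROP | [1, 4, 65, 44, 14, -13]

[1, 4, 65, 44, 14, -13]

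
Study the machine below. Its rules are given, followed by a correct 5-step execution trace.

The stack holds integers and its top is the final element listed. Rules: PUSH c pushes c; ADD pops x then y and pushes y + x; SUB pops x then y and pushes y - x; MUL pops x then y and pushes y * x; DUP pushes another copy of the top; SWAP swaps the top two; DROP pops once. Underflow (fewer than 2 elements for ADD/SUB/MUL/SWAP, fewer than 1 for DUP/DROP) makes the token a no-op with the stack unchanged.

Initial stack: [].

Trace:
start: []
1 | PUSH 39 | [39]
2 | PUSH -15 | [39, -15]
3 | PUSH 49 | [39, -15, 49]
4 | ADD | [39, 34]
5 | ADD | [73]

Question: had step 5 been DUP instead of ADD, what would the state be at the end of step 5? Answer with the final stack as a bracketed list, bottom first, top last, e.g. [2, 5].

[39, 34, 34]

(re-executing from step 5 with the substitution; state before step 5: [39, 34])
5 | DUP | [39, 34, 34]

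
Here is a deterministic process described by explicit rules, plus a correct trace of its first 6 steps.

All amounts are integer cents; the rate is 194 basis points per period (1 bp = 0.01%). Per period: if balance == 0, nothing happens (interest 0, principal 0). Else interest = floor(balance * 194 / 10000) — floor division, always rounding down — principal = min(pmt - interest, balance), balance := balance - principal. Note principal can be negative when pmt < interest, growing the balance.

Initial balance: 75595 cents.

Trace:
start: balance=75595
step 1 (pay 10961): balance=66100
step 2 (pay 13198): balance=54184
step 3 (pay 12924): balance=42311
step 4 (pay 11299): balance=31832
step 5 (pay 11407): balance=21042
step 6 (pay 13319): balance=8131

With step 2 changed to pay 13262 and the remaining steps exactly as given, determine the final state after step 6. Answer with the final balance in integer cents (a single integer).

8061

(re-executing from step 2 with the substitution; state before step 2: balance=66100)
step 2 (pay 13262): balance=54120
step 3 (pay 12924): balance=42245
step 4 (pay 11299): balance=31765
step 5 (pay 11407): balance=20974
step 6 (pay 13319): balance=8061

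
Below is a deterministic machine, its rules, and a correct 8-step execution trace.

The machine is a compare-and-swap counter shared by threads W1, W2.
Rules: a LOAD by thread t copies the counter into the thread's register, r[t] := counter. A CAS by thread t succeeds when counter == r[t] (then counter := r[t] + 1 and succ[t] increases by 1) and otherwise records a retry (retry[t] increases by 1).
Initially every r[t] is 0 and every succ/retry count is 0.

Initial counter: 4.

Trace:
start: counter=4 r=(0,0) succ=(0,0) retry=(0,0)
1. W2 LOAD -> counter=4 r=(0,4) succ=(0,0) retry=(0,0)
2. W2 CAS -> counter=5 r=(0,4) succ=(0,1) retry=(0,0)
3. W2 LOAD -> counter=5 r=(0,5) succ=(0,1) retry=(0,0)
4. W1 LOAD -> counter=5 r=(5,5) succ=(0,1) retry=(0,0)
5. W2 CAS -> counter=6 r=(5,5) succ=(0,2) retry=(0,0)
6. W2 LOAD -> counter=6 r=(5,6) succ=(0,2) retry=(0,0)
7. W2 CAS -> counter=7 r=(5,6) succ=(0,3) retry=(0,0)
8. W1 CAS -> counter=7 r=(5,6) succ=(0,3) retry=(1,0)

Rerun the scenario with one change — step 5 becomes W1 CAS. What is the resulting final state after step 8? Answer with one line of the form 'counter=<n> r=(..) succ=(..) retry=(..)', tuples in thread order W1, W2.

(re-executing from step 5 with the substitution; state before step 5: counter=5 r=(5,5) succ=(0,1) retry=(0,0))
5. W1 CAS -> counter=6 r=(5,5) succ=(1,1) retry=(0,0)
6. W2 LOAD -> counter=6 r=(5,6) succ=(1,1) retry=(0,0)
7. W2 CAS -> counter=7 r=(5,6) succ=(1,2) retry=(0,0)
8. W1 CAS -> counter=7 r=(5,6) succ=(1,2) retry=(1,0)

counter=7 r=(5,6) succ=(1,2) retry=(1,0)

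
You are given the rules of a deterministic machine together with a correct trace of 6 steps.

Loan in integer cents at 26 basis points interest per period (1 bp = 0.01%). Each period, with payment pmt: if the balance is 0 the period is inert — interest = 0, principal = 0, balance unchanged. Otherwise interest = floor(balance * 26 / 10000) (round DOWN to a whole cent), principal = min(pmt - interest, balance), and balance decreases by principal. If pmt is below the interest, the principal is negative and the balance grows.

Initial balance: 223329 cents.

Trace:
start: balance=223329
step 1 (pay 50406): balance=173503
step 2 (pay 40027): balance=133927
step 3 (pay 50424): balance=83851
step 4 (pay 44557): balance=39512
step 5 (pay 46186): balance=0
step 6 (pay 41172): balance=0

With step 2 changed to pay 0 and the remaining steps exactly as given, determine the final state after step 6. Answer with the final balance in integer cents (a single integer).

0

(re-executing from step 2 with the substitution; state before step 2: balance=173503)
step 2 (pay 0): balance=173954
step 3 (pay 50424): balance=123982
step 4 (pay 44557): balance=79747
step 5 (pay 46186): balance=33768
step 6 (pay 41172): balance=0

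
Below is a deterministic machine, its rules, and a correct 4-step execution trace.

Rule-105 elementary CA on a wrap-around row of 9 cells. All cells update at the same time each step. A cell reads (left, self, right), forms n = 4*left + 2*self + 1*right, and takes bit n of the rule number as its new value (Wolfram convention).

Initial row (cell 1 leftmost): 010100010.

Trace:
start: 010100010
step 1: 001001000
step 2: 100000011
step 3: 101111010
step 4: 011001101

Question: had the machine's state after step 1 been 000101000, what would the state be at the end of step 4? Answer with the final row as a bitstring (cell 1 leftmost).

state after step 1 := 000101000
step 2: 110010011
step 3: 010000010
step 4: 000111000

000111000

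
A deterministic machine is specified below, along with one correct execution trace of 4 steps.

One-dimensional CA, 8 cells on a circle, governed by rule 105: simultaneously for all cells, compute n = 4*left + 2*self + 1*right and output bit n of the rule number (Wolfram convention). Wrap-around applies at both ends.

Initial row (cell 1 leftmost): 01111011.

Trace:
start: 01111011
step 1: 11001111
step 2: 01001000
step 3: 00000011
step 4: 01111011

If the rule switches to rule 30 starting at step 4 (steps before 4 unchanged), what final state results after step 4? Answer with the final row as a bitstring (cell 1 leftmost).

(re-executing step 4 under rule 30; state before step 4: 00000011)
step 4: 10000110

10000110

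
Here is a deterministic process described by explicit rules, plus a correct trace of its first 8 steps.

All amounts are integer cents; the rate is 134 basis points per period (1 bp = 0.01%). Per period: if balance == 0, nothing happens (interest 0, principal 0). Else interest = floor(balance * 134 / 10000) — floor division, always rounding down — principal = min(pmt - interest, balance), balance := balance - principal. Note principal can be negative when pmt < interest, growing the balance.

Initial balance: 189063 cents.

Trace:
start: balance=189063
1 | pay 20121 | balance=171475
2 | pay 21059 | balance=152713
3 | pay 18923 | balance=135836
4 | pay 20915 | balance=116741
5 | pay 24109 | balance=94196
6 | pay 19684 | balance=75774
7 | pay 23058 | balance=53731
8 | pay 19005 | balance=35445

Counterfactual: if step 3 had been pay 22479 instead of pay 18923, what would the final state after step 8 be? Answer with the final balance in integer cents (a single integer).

(re-executing from step 3 with the substitution; state before step 3: balance=152713)
3 | pay 22479 | balance=132280
4 | pay 20915 | balance=113137
5 | pay 24109 | balance=90544
6 | pay 19684 | balance=72073
7 | pay 23058 | balance=49980
8 | pay 19005 | balance=31644

31644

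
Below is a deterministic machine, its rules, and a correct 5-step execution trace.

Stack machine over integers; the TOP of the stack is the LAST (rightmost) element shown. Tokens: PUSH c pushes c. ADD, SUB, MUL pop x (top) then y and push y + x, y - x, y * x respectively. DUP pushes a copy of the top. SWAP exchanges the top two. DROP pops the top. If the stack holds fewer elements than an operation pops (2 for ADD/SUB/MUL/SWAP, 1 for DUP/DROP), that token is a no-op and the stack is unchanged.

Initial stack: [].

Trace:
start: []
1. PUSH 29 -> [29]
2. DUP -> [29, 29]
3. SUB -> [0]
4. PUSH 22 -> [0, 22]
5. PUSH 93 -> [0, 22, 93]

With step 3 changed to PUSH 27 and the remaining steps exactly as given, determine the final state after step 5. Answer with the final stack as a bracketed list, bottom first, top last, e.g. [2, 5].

(re-executing from step 3 with the substitution; state before step 3: [29, 29])
3. PUSH 27 -> [29, 29, 27]
4. PUSH 22 -> [29, 29, 27, 22]
5. PUSH 93 -> [29, 29, 27, 22, 93]

[29, 29, 27, 22, 93]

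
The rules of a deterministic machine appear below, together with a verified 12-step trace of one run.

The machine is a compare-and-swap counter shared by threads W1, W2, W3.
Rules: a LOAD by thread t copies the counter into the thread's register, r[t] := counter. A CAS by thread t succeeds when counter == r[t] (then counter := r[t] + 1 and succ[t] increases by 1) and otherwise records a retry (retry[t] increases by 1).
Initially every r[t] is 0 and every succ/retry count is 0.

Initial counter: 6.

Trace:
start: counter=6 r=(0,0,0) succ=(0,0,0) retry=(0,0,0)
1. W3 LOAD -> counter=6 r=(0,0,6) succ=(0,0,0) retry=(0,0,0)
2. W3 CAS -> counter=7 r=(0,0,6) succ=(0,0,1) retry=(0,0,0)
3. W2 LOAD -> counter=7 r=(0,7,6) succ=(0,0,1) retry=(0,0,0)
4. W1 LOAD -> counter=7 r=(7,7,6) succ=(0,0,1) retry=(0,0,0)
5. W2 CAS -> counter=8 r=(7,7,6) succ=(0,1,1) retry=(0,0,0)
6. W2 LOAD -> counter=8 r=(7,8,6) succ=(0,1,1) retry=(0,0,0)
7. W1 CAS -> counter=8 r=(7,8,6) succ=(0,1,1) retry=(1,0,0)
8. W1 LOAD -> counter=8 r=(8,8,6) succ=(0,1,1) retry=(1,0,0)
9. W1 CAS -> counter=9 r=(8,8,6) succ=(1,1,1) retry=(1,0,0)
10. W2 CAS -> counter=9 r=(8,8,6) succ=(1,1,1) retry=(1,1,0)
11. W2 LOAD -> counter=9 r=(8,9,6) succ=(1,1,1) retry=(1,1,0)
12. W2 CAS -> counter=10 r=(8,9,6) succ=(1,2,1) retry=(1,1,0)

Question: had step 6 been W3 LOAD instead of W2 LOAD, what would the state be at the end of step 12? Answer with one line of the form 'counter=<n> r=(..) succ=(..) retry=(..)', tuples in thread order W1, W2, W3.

(re-executing from step 6 with the substitution; state before step 6: counter=8 r=(7,7,6) succ=(0,1,1) retry=(0,0,0))
6. W3 LOAD -> counter=8 r=(7,7,8) succ=(0,1,1) retry=(0,0,0)
7. W1 CAS -> counter=8 r=(7,7,8) succ=(0,1,1) retry=(1,0,0)
8. W1 LOAD -> counter=8 r=(8,7,8) succ=(0,1,1) retry=(1,0,0)
9. W1 CAS -> counter=9 r=(8,7,8) succ=(1,1,1) retry=(1,0,0)
10. W2 CAS -> counter=9 r=(8,7,8) succ=(1,1,1) retry=(1,1,0)
11. W2 LOAD -> counter=9 r=(8,9,8) succ=(1,1,1) retry=(1,1,0)
12. W2 CAS -> counter=10 r=(8,9,8) succ=(1,2,1) retry=(1,1,0)

counter=10 r=(8,9,8) succ=(1,2,1) retry=(1,1,0)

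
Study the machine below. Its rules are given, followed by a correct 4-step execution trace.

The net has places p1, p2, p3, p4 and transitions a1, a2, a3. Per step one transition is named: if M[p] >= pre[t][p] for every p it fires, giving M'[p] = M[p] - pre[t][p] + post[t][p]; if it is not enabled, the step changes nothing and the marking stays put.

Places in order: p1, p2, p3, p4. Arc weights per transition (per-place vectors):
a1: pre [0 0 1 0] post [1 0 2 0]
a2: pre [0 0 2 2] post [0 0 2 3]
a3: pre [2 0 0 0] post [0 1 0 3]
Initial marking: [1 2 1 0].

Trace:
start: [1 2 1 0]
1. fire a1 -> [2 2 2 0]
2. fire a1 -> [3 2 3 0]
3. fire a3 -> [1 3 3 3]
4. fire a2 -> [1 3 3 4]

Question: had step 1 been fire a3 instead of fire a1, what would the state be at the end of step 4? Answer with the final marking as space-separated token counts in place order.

0 3 2 4

(re-executing from step 1 with the substitution; state before step 1: [1 2 1 0])
1. fire a3 -> [1 2 1 0]
2. fire a1 -> [2 2 2 0]
3. fire a3 -> [0 3 2 3]
4. fire a2 -> [0 3 2 4]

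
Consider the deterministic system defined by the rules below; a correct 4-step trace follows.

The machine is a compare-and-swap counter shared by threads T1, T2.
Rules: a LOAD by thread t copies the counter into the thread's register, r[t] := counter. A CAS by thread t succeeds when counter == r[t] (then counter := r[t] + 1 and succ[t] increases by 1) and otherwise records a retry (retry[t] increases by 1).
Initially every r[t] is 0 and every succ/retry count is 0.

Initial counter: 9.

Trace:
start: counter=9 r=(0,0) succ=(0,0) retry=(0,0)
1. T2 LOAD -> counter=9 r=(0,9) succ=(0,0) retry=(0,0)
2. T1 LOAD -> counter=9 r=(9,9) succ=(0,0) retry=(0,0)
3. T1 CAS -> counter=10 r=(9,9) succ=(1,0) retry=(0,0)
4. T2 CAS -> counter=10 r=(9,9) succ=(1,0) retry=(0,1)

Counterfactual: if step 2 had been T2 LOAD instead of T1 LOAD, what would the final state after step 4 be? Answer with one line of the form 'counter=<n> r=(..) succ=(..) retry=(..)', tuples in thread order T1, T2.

(re-executing from step 2 with the substitution; state before step 2: counter=9 r=(0,9) succ=(0,0) retry=(0,0))
2. T2 LOAD -> counter=9 r=(0,9) succ=(0,0) retry=(0,0)
3. T1 CAS -> counter=9 r=(0,9) succ=(0,0) retry=(1,0)
4. T2 CAS -> counter=10 r=(0,9) succ=(0,1) retry=(1,0)

counter=10 r=(0,9) succ=(0,1) retry=(1,0)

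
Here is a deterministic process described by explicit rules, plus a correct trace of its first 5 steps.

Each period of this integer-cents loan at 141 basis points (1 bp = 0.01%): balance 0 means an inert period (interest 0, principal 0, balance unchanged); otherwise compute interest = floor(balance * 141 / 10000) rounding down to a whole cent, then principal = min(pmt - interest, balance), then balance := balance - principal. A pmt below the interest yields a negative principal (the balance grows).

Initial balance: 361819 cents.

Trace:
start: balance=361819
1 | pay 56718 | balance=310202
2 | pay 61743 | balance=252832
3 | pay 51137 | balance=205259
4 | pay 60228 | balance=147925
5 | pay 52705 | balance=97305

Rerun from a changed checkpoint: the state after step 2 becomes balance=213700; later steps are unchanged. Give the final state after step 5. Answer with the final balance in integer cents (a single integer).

state after step 2 := balance=213700
3 | pay 51137 | balance=165576
4 | pay 60228 | balance=107682
5 | pay 52705 | balance=56495

56495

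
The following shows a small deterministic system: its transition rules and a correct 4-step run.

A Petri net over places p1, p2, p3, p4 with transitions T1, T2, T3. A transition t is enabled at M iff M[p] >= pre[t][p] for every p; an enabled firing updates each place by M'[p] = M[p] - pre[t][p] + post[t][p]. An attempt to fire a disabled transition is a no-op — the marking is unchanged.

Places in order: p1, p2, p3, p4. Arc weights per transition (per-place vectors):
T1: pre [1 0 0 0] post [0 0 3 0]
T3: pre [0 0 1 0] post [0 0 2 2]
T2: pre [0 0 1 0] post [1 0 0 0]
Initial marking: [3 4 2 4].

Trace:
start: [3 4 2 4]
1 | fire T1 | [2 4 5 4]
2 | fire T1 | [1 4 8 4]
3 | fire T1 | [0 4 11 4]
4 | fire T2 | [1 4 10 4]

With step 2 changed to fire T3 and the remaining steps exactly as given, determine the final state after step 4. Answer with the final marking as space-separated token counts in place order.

2 4 8 6

(re-executing from step 2 with the substitution; state before step 2: [2 4 5 4])
2 | fire T3 | [2 4 6 6]
3 | fire T1 | [1 4 9 6]
4 | fire T2 | [2 4 8 6]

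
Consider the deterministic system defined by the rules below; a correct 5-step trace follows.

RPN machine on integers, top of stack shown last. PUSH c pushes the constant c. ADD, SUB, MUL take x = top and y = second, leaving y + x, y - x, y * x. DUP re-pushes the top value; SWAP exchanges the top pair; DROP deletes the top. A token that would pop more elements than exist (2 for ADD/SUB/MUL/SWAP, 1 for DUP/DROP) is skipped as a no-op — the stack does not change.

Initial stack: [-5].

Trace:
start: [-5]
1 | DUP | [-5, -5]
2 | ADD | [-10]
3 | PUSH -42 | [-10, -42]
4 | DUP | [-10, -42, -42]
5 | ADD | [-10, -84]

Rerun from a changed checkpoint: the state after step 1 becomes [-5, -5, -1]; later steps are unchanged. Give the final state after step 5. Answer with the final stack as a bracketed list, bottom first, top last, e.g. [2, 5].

state after step 1 := [-5, -5, -1]
2 | ADD | [-5, -6]
3 | PUSH -42 | [-5, -6, -42]
4 | DUP | [-5, -6, -42, -42]
5 | ADD | [-5, -6, -84]

[-5, -6, -84]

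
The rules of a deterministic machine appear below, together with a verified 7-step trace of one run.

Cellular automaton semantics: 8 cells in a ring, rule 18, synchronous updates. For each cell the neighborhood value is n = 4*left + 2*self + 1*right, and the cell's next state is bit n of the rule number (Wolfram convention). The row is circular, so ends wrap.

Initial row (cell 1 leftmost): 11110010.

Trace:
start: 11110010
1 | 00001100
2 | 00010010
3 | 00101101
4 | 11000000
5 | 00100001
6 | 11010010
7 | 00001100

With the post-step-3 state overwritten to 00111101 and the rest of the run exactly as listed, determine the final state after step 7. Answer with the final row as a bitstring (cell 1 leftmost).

state after step 3 := 00111101
4 | 11000000
5 | 00100001
6 | 11010010
7 | 00001100

00001100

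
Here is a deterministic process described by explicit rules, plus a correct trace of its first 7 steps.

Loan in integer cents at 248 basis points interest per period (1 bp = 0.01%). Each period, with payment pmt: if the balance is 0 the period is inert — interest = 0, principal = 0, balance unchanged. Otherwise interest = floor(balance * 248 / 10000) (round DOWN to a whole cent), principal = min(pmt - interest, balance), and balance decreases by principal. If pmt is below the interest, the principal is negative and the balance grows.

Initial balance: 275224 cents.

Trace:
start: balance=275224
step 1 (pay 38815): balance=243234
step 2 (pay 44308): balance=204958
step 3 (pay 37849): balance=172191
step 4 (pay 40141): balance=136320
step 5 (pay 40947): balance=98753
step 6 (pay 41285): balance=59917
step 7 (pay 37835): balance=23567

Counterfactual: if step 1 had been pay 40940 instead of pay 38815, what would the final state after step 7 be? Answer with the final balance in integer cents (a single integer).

(re-executing from step 1 with the substitution; state before step 1: balance=275224)
step 1 (pay 40940): balance=241109
step 2 (pay 44308): balance=202780
step 3 (pay 37849): balance=169959
step 4 (pay 40141): balance=134032
step 5 (pay 40947): balance=96408
step 6 (pay 41285): balance=57513
step 7 (pay 37835): balance=21104

21104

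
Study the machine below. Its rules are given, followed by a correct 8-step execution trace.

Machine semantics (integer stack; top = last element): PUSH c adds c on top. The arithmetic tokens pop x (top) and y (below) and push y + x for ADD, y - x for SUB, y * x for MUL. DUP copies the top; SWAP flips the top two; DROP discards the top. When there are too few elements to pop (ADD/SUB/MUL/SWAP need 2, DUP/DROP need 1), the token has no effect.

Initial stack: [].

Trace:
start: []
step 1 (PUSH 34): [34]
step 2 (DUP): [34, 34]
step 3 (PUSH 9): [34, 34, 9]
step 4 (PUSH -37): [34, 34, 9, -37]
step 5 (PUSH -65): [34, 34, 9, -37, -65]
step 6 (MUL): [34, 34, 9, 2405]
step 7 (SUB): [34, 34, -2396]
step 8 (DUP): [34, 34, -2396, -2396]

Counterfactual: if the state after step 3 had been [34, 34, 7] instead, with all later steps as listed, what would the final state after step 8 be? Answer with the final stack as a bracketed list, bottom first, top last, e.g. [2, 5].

[34, 34, -2398, -2398]

state after step 3 := [34, 34, 7]
step 4 (PUSH -37): [34, 34, 7, -37]
step 5 (PUSH -65): [34, 34, 7, -37, -65]
step 6 (MUL): [34, 34, 7, 2405]
step 7 (SUB): [34, 34, -2398]
step 8 (DUP): [34, 34, -2398, -2398]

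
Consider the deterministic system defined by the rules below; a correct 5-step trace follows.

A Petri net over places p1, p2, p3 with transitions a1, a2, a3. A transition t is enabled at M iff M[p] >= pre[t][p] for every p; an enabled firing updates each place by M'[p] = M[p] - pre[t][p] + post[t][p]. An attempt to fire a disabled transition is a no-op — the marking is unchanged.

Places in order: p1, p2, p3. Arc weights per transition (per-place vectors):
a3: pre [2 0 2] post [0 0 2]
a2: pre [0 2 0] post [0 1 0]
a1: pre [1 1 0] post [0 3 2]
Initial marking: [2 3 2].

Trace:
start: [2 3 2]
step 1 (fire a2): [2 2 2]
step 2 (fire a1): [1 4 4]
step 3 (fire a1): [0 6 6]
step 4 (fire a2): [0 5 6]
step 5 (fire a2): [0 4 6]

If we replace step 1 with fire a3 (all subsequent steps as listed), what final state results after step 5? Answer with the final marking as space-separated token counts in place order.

(re-executing from step 1 with the substitution; state before step 1: [2 3 2])
step 1 (fire a3): [0 3 2]
step 2 (fire a1): [0 3 2]
step 3 (fire a1): [0 3 2]
step 4 (fire a2): [0 2 2]
step 5 (fire a2): [0 1 2]

0 1 2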